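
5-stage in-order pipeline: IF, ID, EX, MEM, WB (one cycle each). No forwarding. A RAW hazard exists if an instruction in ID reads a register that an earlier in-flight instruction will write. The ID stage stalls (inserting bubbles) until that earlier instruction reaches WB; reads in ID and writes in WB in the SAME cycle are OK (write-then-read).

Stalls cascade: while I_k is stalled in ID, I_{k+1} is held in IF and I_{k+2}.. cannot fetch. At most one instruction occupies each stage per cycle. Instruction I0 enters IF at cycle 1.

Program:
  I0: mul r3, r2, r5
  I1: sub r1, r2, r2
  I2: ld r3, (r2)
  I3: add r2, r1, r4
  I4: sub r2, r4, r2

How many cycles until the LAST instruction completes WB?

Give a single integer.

I0 mul r3 <- r2,r5: IF@1 ID@2 stall=0 (-) EX@3 MEM@4 WB@5
I1 sub r1 <- r2,r2: IF@2 ID@3 stall=0 (-) EX@4 MEM@5 WB@6
I2 ld r3 <- r2: IF@3 ID@4 stall=0 (-) EX@5 MEM@6 WB@7
I3 add r2 <- r1,r4: IF@4 ID@5 stall=1 (RAW on I1.r1 (WB@6)) EX@7 MEM@8 WB@9
I4 sub r2 <- r4,r2: IF@5 ID@7 stall=2 (RAW on I3.r2 (WB@9)) EX@10 MEM@11 WB@12

Answer: 12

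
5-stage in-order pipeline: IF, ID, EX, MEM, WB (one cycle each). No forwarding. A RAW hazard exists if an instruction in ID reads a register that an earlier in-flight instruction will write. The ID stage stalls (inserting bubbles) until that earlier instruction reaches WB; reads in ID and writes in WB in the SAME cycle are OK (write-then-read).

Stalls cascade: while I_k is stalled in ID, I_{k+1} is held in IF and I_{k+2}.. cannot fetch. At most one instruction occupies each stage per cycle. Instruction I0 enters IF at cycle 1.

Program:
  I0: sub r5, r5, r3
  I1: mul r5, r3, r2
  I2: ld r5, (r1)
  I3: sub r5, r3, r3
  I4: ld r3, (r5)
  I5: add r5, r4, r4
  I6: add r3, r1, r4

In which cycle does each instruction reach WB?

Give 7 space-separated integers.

Answer: 5 6 7 8 11 12 13

Derivation:
I0 sub r5 <- r5,r3: IF@1 ID@2 stall=0 (-) EX@3 MEM@4 WB@5
I1 mul r5 <- r3,r2: IF@2 ID@3 stall=0 (-) EX@4 MEM@5 WB@6
I2 ld r5 <- r1: IF@3 ID@4 stall=0 (-) EX@5 MEM@6 WB@7
I3 sub r5 <- r3,r3: IF@4 ID@5 stall=0 (-) EX@6 MEM@7 WB@8
I4 ld r3 <- r5: IF@5 ID@6 stall=2 (RAW on I3.r5 (WB@8)) EX@9 MEM@10 WB@11
I5 add r5 <- r4,r4: IF@6 ID@9 stall=0 (-) EX@10 MEM@11 WB@12
I6 add r3 <- r1,r4: IF@9 ID@10 stall=0 (-) EX@11 MEM@12 WB@13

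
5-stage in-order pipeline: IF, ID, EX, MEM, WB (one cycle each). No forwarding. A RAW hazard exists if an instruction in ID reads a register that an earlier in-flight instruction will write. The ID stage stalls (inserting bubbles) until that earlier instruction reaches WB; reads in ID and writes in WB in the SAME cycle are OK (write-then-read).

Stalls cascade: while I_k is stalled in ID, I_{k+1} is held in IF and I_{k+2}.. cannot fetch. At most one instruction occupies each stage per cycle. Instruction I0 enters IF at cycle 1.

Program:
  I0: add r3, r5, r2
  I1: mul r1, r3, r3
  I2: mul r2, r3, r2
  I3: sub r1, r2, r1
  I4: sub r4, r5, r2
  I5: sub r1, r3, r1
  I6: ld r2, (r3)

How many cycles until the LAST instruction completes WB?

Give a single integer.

Answer: 16

Derivation:
I0 add r3 <- r5,r2: IF@1 ID@2 stall=0 (-) EX@3 MEM@4 WB@5
I1 mul r1 <- r3,r3: IF@2 ID@3 stall=2 (RAW on I0.r3 (WB@5)) EX@6 MEM@7 WB@8
I2 mul r2 <- r3,r2: IF@3 ID@6 stall=0 (-) EX@7 MEM@8 WB@9
I3 sub r1 <- r2,r1: IF@6 ID@7 stall=2 (RAW on I2.r2 (WB@9)) EX@10 MEM@11 WB@12
I4 sub r4 <- r5,r2: IF@7 ID@10 stall=0 (-) EX@11 MEM@12 WB@13
I5 sub r1 <- r3,r1: IF@10 ID@11 stall=1 (RAW on I3.r1 (WB@12)) EX@13 MEM@14 WB@15
I6 ld r2 <- r3: IF@11 ID@13 stall=0 (-) EX@14 MEM@15 WB@16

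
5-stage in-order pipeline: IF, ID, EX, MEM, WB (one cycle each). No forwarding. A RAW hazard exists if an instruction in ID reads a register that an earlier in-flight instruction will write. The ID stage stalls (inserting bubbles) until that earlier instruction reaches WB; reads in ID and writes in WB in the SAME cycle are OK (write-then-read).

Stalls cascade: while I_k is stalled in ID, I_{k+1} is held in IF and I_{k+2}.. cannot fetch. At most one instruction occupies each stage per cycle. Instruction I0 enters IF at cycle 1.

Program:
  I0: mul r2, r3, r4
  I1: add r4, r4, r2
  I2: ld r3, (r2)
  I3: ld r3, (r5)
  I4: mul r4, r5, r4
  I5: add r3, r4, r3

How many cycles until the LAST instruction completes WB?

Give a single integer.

Answer: 14

Derivation:
I0 mul r2 <- r3,r4: IF@1 ID@2 stall=0 (-) EX@3 MEM@4 WB@5
I1 add r4 <- r4,r2: IF@2 ID@3 stall=2 (RAW on I0.r2 (WB@5)) EX@6 MEM@7 WB@8
I2 ld r3 <- r2: IF@3 ID@6 stall=0 (-) EX@7 MEM@8 WB@9
I3 ld r3 <- r5: IF@6 ID@7 stall=0 (-) EX@8 MEM@9 WB@10
I4 mul r4 <- r5,r4: IF@7 ID@8 stall=0 (-) EX@9 MEM@10 WB@11
I5 add r3 <- r4,r3: IF@8 ID@9 stall=2 (RAW on I4.r4 (WB@11)) EX@12 MEM@13 WB@14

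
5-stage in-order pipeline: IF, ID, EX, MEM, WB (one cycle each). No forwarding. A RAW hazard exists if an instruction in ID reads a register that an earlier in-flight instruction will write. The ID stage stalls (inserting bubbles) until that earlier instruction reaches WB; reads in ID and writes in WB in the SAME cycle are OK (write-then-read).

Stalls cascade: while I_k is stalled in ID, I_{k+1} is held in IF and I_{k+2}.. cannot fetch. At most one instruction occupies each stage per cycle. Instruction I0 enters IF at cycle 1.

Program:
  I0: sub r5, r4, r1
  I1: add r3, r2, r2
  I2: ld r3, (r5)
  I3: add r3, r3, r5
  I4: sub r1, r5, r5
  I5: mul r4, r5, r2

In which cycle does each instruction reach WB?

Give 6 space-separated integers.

I0 sub r5 <- r4,r1: IF@1 ID@2 stall=0 (-) EX@3 MEM@4 WB@5
I1 add r3 <- r2,r2: IF@2 ID@3 stall=0 (-) EX@4 MEM@5 WB@6
I2 ld r3 <- r5: IF@3 ID@4 stall=1 (RAW on I0.r5 (WB@5)) EX@6 MEM@7 WB@8
I3 add r3 <- r3,r5: IF@4 ID@6 stall=2 (RAW on I2.r3 (WB@8)) EX@9 MEM@10 WB@11
I4 sub r1 <- r5,r5: IF@6 ID@9 stall=0 (-) EX@10 MEM@11 WB@12
I5 mul r4 <- r5,r2: IF@9 ID@10 stall=0 (-) EX@11 MEM@12 WB@13

Answer: 5 6 8 11 12 13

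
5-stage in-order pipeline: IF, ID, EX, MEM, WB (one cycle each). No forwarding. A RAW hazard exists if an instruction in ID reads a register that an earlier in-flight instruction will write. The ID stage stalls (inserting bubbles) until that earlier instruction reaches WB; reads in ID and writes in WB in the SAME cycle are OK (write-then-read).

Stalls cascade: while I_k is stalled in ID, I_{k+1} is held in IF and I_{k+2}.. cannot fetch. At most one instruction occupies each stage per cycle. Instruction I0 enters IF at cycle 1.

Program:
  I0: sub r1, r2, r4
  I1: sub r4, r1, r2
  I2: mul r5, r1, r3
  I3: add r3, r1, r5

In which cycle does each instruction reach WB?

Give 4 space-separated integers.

Answer: 5 8 9 12

Derivation:
I0 sub r1 <- r2,r4: IF@1 ID@2 stall=0 (-) EX@3 MEM@4 WB@5
I1 sub r4 <- r1,r2: IF@2 ID@3 stall=2 (RAW on I0.r1 (WB@5)) EX@6 MEM@7 WB@8
I2 mul r5 <- r1,r3: IF@3 ID@6 stall=0 (-) EX@7 MEM@8 WB@9
I3 add r3 <- r1,r5: IF@6 ID@7 stall=2 (RAW on I2.r5 (WB@9)) EX@10 MEM@11 WB@12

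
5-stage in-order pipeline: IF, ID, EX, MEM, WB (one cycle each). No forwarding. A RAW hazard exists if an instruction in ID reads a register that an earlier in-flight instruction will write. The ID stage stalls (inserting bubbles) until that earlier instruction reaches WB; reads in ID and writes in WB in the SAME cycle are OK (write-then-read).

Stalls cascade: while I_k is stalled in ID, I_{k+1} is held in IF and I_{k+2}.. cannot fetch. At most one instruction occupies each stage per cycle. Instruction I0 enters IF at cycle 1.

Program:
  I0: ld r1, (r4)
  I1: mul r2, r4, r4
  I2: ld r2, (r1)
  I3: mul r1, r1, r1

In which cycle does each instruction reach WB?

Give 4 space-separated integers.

I0 ld r1 <- r4: IF@1 ID@2 stall=0 (-) EX@3 MEM@4 WB@5
I1 mul r2 <- r4,r4: IF@2 ID@3 stall=0 (-) EX@4 MEM@5 WB@6
I2 ld r2 <- r1: IF@3 ID@4 stall=1 (RAW on I0.r1 (WB@5)) EX@6 MEM@7 WB@8
I3 mul r1 <- r1,r1: IF@4 ID@6 stall=0 (-) EX@7 MEM@8 WB@9

Answer: 5 6 8 9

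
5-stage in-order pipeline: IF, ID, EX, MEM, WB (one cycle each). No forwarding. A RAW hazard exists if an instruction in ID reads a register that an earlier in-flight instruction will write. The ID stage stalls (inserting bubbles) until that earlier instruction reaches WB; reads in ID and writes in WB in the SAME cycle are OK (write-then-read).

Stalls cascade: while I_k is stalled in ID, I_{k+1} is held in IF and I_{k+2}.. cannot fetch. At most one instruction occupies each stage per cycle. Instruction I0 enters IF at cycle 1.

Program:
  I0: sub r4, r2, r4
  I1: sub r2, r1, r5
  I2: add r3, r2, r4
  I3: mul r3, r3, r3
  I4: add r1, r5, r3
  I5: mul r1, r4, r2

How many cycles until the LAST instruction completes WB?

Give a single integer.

I0 sub r4 <- r2,r4: IF@1 ID@2 stall=0 (-) EX@3 MEM@4 WB@5
I1 sub r2 <- r1,r5: IF@2 ID@3 stall=0 (-) EX@4 MEM@5 WB@6
I2 add r3 <- r2,r4: IF@3 ID@4 stall=2 (RAW on I1.r2 (WB@6)) EX@7 MEM@8 WB@9
I3 mul r3 <- r3,r3: IF@4 ID@7 stall=2 (RAW on I2.r3 (WB@9)) EX@10 MEM@11 WB@12
I4 add r1 <- r5,r3: IF@7 ID@10 stall=2 (RAW on I3.r3 (WB@12)) EX@13 MEM@14 WB@15
I5 mul r1 <- r4,r2: IF@10 ID@13 stall=0 (-) EX@14 MEM@15 WB@16

Answer: 16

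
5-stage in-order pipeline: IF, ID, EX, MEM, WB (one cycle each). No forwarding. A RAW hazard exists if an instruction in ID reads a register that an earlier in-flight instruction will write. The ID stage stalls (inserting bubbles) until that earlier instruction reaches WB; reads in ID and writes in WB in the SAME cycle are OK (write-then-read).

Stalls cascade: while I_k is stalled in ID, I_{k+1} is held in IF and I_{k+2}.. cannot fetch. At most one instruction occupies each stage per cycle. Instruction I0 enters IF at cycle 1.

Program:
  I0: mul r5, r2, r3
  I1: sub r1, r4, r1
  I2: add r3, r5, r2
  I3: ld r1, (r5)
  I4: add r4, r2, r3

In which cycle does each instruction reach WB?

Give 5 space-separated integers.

Answer: 5 6 8 9 11

Derivation:
I0 mul r5 <- r2,r3: IF@1 ID@2 stall=0 (-) EX@3 MEM@4 WB@5
I1 sub r1 <- r4,r1: IF@2 ID@3 stall=0 (-) EX@4 MEM@5 WB@6
I2 add r3 <- r5,r2: IF@3 ID@4 stall=1 (RAW on I0.r5 (WB@5)) EX@6 MEM@7 WB@8
I3 ld r1 <- r5: IF@4 ID@6 stall=0 (-) EX@7 MEM@8 WB@9
I4 add r4 <- r2,r3: IF@6 ID@7 stall=1 (RAW on I2.r3 (WB@8)) EX@9 MEM@10 WB@11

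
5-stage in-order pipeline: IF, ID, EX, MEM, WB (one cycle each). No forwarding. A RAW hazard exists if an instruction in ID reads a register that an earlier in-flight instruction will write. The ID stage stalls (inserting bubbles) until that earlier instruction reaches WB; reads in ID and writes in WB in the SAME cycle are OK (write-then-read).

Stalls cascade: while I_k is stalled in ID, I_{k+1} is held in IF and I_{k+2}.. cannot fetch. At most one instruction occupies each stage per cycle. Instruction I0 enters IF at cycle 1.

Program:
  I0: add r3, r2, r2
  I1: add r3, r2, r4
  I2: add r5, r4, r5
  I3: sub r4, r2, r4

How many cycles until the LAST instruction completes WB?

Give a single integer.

I0 add r3 <- r2,r2: IF@1 ID@2 stall=0 (-) EX@3 MEM@4 WB@5
I1 add r3 <- r2,r4: IF@2 ID@3 stall=0 (-) EX@4 MEM@5 WB@6
I2 add r5 <- r4,r5: IF@3 ID@4 stall=0 (-) EX@5 MEM@6 WB@7
I3 sub r4 <- r2,r4: IF@4 ID@5 stall=0 (-) EX@6 MEM@7 WB@8

Answer: 8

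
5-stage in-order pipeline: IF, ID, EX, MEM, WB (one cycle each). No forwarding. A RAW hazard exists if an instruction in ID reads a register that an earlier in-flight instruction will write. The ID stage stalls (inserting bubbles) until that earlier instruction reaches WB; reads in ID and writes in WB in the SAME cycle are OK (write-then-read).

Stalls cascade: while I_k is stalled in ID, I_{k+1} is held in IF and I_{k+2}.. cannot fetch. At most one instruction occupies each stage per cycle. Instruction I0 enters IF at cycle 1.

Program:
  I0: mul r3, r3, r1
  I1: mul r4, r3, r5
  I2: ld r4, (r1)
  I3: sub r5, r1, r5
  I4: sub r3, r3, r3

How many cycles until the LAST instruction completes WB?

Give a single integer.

I0 mul r3 <- r3,r1: IF@1 ID@2 stall=0 (-) EX@3 MEM@4 WB@5
I1 mul r4 <- r3,r5: IF@2 ID@3 stall=2 (RAW on I0.r3 (WB@5)) EX@6 MEM@7 WB@8
I2 ld r4 <- r1: IF@3 ID@6 stall=0 (-) EX@7 MEM@8 WB@9
I3 sub r5 <- r1,r5: IF@6 ID@7 stall=0 (-) EX@8 MEM@9 WB@10
I4 sub r3 <- r3,r3: IF@7 ID@8 stall=0 (-) EX@9 MEM@10 WB@11

Answer: 11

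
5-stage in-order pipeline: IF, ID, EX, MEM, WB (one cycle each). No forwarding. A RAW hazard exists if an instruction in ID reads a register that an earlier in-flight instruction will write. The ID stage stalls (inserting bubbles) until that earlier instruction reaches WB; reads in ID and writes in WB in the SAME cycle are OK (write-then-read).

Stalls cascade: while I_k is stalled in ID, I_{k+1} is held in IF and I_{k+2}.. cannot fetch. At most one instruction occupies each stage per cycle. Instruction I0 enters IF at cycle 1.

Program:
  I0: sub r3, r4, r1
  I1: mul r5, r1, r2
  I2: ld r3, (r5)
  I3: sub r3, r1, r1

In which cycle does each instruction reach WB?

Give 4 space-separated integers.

Answer: 5 6 9 10

Derivation:
I0 sub r3 <- r4,r1: IF@1 ID@2 stall=0 (-) EX@3 MEM@4 WB@5
I1 mul r5 <- r1,r2: IF@2 ID@3 stall=0 (-) EX@4 MEM@5 WB@6
I2 ld r3 <- r5: IF@3 ID@4 stall=2 (RAW on I1.r5 (WB@6)) EX@7 MEM@8 WB@9
I3 sub r3 <- r1,r1: IF@4 ID@7 stall=0 (-) EX@8 MEM@9 WB@10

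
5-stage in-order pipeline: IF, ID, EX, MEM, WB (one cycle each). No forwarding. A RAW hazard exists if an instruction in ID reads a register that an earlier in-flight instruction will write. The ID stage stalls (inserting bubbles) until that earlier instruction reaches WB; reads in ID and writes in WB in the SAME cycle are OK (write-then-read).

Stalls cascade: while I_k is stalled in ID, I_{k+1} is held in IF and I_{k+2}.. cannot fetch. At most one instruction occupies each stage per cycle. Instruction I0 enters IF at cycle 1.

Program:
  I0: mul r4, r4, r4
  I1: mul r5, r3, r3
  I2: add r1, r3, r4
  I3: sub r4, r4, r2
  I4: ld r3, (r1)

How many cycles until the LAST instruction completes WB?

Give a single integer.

I0 mul r4 <- r4,r4: IF@1 ID@2 stall=0 (-) EX@3 MEM@4 WB@5
I1 mul r5 <- r3,r3: IF@2 ID@3 stall=0 (-) EX@4 MEM@5 WB@6
I2 add r1 <- r3,r4: IF@3 ID@4 stall=1 (RAW on I0.r4 (WB@5)) EX@6 MEM@7 WB@8
I3 sub r4 <- r4,r2: IF@4 ID@6 stall=0 (-) EX@7 MEM@8 WB@9
I4 ld r3 <- r1: IF@6 ID@7 stall=1 (RAW on I2.r1 (WB@8)) EX@9 MEM@10 WB@11

Answer: 11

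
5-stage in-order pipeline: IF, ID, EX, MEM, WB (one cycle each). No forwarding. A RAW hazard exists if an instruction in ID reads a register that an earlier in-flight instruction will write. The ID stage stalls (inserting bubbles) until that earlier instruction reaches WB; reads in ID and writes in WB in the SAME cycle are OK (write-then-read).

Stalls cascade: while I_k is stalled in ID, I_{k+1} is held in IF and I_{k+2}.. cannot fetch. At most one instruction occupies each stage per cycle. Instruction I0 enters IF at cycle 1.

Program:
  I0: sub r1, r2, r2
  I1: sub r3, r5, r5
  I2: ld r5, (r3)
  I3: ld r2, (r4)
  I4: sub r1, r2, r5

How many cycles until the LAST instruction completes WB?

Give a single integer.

Answer: 13

Derivation:
I0 sub r1 <- r2,r2: IF@1 ID@2 stall=0 (-) EX@3 MEM@4 WB@5
I1 sub r3 <- r5,r5: IF@2 ID@3 stall=0 (-) EX@4 MEM@5 WB@6
I2 ld r5 <- r3: IF@3 ID@4 stall=2 (RAW on I1.r3 (WB@6)) EX@7 MEM@8 WB@9
I3 ld r2 <- r4: IF@4 ID@7 stall=0 (-) EX@8 MEM@9 WB@10
I4 sub r1 <- r2,r5: IF@7 ID@8 stall=2 (RAW on I3.r2 (WB@10)) EX@11 MEM@12 WB@13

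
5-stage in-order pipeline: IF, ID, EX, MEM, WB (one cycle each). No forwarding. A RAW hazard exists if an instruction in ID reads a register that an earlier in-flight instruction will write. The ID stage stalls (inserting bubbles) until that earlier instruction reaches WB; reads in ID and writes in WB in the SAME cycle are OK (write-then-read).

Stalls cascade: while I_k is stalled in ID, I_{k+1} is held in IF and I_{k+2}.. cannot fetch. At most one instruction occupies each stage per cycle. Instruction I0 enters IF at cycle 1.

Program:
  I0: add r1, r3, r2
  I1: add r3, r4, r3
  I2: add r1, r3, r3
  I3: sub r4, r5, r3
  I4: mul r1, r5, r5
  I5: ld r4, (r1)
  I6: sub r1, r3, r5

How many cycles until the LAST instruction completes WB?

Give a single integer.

Answer: 15

Derivation:
I0 add r1 <- r3,r2: IF@1 ID@2 stall=0 (-) EX@3 MEM@4 WB@5
I1 add r3 <- r4,r3: IF@2 ID@3 stall=0 (-) EX@4 MEM@5 WB@6
I2 add r1 <- r3,r3: IF@3 ID@4 stall=2 (RAW on I1.r3 (WB@6)) EX@7 MEM@8 WB@9
I3 sub r4 <- r5,r3: IF@4 ID@7 stall=0 (-) EX@8 MEM@9 WB@10
I4 mul r1 <- r5,r5: IF@7 ID@8 stall=0 (-) EX@9 MEM@10 WB@11
I5 ld r4 <- r1: IF@8 ID@9 stall=2 (RAW on I4.r1 (WB@11)) EX@12 MEM@13 WB@14
I6 sub r1 <- r3,r5: IF@9 ID@12 stall=0 (-) EX@13 MEM@14 WB@15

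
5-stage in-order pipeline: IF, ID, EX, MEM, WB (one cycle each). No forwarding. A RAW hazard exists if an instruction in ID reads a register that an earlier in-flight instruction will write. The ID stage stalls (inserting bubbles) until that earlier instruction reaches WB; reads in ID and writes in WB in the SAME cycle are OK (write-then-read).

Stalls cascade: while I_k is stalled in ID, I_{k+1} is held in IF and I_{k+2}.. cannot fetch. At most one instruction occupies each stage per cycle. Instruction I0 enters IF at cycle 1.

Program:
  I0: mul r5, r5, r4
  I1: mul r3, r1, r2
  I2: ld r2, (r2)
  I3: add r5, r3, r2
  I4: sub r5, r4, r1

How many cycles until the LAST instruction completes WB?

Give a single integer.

Answer: 11

Derivation:
I0 mul r5 <- r5,r4: IF@1 ID@2 stall=0 (-) EX@3 MEM@4 WB@5
I1 mul r3 <- r1,r2: IF@2 ID@3 stall=0 (-) EX@4 MEM@5 WB@6
I2 ld r2 <- r2: IF@3 ID@4 stall=0 (-) EX@5 MEM@6 WB@7
I3 add r5 <- r3,r2: IF@4 ID@5 stall=2 (RAW on I2.r2 (WB@7)) EX@8 MEM@9 WB@10
I4 sub r5 <- r4,r1: IF@5 ID@8 stall=0 (-) EX@9 MEM@10 WB@11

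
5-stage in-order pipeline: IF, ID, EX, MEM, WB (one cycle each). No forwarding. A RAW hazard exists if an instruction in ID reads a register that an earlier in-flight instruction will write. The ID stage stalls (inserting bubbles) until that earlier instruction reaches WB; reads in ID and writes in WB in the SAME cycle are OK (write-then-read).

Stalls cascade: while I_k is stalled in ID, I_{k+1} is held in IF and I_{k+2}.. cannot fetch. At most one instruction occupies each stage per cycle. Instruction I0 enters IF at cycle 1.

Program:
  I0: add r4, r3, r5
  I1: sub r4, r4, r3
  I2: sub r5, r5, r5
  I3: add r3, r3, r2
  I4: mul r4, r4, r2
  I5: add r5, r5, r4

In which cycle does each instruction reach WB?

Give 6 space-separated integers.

I0 add r4 <- r3,r5: IF@1 ID@2 stall=0 (-) EX@3 MEM@4 WB@5
I1 sub r4 <- r4,r3: IF@2 ID@3 stall=2 (RAW on I0.r4 (WB@5)) EX@6 MEM@7 WB@8
I2 sub r5 <- r5,r5: IF@3 ID@6 stall=0 (-) EX@7 MEM@8 WB@9
I3 add r3 <- r3,r2: IF@6 ID@7 stall=0 (-) EX@8 MEM@9 WB@10
I4 mul r4 <- r4,r2: IF@7 ID@8 stall=0 (-) EX@9 MEM@10 WB@11
I5 add r5 <- r5,r4: IF@8 ID@9 stall=2 (RAW on I4.r4 (WB@11)) EX@12 MEM@13 WB@14

Answer: 5 8 9 10 11 14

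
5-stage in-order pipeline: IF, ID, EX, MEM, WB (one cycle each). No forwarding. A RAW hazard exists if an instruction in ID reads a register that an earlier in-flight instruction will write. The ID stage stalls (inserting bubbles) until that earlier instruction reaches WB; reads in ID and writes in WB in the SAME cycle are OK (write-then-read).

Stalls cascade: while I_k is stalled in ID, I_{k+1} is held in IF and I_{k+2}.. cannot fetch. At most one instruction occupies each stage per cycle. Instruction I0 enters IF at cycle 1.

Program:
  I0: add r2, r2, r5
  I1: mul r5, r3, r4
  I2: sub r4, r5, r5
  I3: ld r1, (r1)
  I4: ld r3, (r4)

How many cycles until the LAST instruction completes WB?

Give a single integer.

Answer: 12

Derivation:
I0 add r2 <- r2,r5: IF@1 ID@2 stall=0 (-) EX@3 MEM@4 WB@5
I1 mul r5 <- r3,r4: IF@2 ID@3 stall=0 (-) EX@4 MEM@5 WB@6
I2 sub r4 <- r5,r5: IF@3 ID@4 stall=2 (RAW on I1.r5 (WB@6)) EX@7 MEM@8 WB@9
I3 ld r1 <- r1: IF@4 ID@7 stall=0 (-) EX@8 MEM@9 WB@10
I4 ld r3 <- r4: IF@7 ID@8 stall=1 (RAW on I2.r4 (WB@9)) EX@10 MEM@11 WB@12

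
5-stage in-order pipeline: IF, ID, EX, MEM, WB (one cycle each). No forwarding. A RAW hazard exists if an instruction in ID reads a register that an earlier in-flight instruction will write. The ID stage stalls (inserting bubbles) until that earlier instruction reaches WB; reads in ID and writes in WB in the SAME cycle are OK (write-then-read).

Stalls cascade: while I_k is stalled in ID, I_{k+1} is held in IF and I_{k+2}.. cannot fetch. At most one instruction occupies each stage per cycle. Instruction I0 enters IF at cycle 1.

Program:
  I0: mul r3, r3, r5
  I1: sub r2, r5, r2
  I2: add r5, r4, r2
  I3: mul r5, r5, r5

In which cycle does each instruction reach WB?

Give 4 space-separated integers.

Answer: 5 6 9 12

Derivation:
I0 mul r3 <- r3,r5: IF@1 ID@2 stall=0 (-) EX@3 MEM@4 WB@5
I1 sub r2 <- r5,r2: IF@2 ID@3 stall=0 (-) EX@4 MEM@5 WB@6
I2 add r5 <- r4,r2: IF@3 ID@4 stall=2 (RAW on I1.r2 (WB@6)) EX@7 MEM@8 WB@9
I3 mul r5 <- r5,r5: IF@4 ID@7 stall=2 (RAW on I2.r5 (WB@9)) EX@10 MEM@11 WB@12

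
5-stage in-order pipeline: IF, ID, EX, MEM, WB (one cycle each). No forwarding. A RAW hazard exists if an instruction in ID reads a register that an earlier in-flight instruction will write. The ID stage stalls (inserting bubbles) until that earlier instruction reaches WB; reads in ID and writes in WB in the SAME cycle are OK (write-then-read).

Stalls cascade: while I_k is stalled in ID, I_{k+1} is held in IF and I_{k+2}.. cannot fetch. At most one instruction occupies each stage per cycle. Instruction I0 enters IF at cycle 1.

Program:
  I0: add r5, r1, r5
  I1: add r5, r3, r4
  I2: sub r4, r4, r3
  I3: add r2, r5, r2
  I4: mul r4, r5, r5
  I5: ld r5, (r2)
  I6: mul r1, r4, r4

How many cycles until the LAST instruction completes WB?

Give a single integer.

I0 add r5 <- r1,r5: IF@1 ID@2 stall=0 (-) EX@3 MEM@4 WB@5
I1 add r5 <- r3,r4: IF@2 ID@3 stall=0 (-) EX@4 MEM@5 WB@6
I2 sub r4 <- r4,r3: IF@3 ID@4 stall=0 (-) EX@5 MEM@6 WB@7
I3 add r2 <- r5,r2: IF@4 ID@5 stall=1 (RAW on I1.r5 (WB@6)) EX@7 MEM@8 WB@9
I4 mul r4 <- r5,r5: IF@5 ID@7 stall=0 (-) EX@8 MEM@9 WB@10
I5 ld r5 <- r2: IF@7 ID@8 stall=1 (RAW on I3.r2 (WB@9)) EX@10 MEM@11 WB@12
I6 mul r1 <- r4,r4: IF@8 ID@10 stall=0 (-) EX@11 MEM@12 WB@13

Answer: 13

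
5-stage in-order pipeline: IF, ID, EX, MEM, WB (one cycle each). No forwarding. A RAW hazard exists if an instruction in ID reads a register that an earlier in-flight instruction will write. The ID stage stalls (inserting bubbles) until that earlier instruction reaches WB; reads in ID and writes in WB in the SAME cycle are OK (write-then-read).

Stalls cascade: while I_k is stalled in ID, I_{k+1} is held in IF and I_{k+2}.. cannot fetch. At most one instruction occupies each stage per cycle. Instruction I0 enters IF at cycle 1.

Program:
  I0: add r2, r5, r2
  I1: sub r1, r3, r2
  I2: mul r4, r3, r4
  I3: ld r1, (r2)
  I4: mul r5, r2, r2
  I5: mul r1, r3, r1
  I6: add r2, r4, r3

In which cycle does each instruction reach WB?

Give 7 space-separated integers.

I0 add r2 <- r5,r2: IF@1 ID@2 stall=0 (-) EX@3 MEM@4 WB@5
I1 sub r1 <- r3,r2: IF@2 ID@3 stall=2 (RAW on I0.r2 (WB@5)) EX@6 MEM@7 WB@8
I2 mul r4 <- r3,r4: IF@3 ID@6 stall=0 (-) EX@7 MEM@8 WB@9
I3 ld r1 <- r2: IF@6 ID@7 stall=0 (-) EX@8 MEM@9 WB@10
I4 mul r5 <- r2,r2: IF@7 ID@8 stall=0 (-) EX@9 MEM@10 WB@11
I5 mul r1 <- r3,r1: IF@8 ID@9 stall=1 (RAW on I3.r1 (WB@10)) EX@11 MEM@12 WB@13
I6 add r2 <- r4,r3: IF@9 ID@11 stall=0 (-) EX@12 MEM@13 WB@14

Answer: 5 8 9 10 11 13 14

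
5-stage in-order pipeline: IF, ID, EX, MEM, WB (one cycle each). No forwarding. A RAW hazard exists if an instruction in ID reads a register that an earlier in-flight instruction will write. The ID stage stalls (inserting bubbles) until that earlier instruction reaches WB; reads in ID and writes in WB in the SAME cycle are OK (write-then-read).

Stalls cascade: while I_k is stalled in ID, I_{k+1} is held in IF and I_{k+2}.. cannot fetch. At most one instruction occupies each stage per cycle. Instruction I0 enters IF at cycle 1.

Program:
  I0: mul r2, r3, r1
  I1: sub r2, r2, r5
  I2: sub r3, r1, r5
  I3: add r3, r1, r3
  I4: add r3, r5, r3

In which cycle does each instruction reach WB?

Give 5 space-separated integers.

I0 mul r2 <- r3,r1: IF@1 ID@2 stall=0 (-) EX@3 MEM@4 WB@5
I1 sub r2 <- r2,r5: IF@2 ID@3 stall=2 (RAW on I0.r2 (WB@5)) EX@6 MEM@7 WB@8
I2 sub r3 <- r1,r5: IF@3 ID@6 stall=0 (-) EX@7 MEM@8 WB@9
I3 add r3 <- r1,r3: IF@6 ID@7 stall=2 (RAW on I2.r3 (WB@9)) EX@10 MEM@11 WB@12
I4 add r3 <- r5,r3: IF@7 ID@10 stall=2 (RAW on I3.r3 (WB@12)) EX@13 MEM@14 WB@15

Answer: 5 8 9 12 15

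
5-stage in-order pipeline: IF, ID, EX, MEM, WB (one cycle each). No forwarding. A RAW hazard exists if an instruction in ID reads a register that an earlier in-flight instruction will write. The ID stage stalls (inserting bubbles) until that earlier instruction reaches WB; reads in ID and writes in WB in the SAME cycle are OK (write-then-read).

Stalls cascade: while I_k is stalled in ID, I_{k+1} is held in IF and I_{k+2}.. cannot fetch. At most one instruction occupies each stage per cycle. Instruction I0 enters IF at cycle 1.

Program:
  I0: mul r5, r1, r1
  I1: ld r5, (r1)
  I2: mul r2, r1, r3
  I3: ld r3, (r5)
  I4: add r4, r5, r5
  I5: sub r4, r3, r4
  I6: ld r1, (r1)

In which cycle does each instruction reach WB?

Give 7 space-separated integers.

I0 mul r5 <- r1,r1: IF@1 ID@2 stall=0 (-) EX@3 MEM@4 WB@5
I1 ld r5 <- r1: IF@2 ID@3 stall=0 (-) EX@4 MEM@5 WB@6
I2 mul r2 <- r1,r3: IF@3 ID@4 stall=0 (-) EX@5 MEM@6 WB@7
I3 ld r3 <- r5: IF@4 ID@5 stall=1 (RAW on I1.r5 (WB@6)) EX@7 MEM@8 WB@9
I4 add r4 <- r5,r5: IF@5 ID@7 stall=0 (-) EX@8 MEM@9 WB@10
I5 sub r4 <- r3,r4: IF@7 ID@8 stall=2 (RAW on I4.r4 (WB@10)) EX@11 MEM@12 WB@13
I6 ld r1 <- r1: IF@8 ID@11 stall=0 (-) EX@12 MEM@13 WB@14

Answer: 5 6 7 9 10 13 14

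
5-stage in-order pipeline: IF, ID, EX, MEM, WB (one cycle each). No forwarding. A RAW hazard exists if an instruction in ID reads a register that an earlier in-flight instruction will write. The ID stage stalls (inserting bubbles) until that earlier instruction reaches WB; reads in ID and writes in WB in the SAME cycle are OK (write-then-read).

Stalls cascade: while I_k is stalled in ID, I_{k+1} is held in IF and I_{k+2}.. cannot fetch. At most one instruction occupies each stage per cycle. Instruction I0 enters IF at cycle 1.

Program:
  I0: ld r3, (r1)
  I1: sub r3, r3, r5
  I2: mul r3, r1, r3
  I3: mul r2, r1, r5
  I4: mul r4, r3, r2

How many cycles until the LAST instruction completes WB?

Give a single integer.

I0 ld r3 <- r1: IF@1 ID@2 stall=0 (-) EX@3 MEM@4 WB@5
I1 sub r3 <- r3,r5: IF@2 ID@3 stall=2 (RAW on I0.r3 (WB@5)) EX@6 MEM@7 WB@8
I2 mul r3 <- r1,r3: IF@3 ID@6 stall=2 (RAW on I1.r3 (WB@8)) EX@9 MEM@10 WB@11
I3 mul r2 <- r1,r5: IF@6 ID@9 stall=0 (-) EX@10 MEM@11 WB@12
I4 mul r4 <- r3,r2: IF@9 ID@10 stall=2 (RAW on I3.r2 (WB@12)) EX@13 MEM@14 WB@15

Answer: 15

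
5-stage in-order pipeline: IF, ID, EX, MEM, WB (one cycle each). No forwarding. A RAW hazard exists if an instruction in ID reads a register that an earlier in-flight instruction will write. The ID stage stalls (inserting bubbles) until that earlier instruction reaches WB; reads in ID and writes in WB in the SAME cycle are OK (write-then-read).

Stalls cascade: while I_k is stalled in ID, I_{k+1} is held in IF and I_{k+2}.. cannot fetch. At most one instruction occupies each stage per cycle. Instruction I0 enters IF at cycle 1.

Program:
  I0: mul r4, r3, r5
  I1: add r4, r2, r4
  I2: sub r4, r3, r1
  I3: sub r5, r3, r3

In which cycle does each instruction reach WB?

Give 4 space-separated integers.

Answer: 5 8 9 10

Derivation:
I0 mul r4 <- r3,r5: IF@1 ID@2 stall=0 (-) EX@3 MEM@4 WB@5
I1 add r4 <- r2,r4: IF@2 ID@3 stall=2 (RAW on I0.r4 (WB@5)) EX@6 MEM@7 WB@8
I2 sub r4 <- r3,r1: IF@3 ID@6 stall=0 (-) EX@7 MEM@8 WB@9
I3 sub r5 <- r3,r3: IF@6 ID@7 stall=0 (-) EX@8 MEM@9 WB@10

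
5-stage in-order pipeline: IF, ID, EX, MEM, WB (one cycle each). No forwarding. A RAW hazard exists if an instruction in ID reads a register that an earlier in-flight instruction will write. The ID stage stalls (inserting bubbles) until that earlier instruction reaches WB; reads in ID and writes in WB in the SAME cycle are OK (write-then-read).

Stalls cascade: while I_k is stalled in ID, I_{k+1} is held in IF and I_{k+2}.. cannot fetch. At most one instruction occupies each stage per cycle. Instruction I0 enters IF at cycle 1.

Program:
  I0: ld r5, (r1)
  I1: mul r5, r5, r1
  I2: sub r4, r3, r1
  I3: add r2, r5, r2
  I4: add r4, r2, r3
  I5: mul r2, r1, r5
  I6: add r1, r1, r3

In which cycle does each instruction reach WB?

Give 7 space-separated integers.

Answer: 5 8 9 11 14 15 16

Derivation:
I0 ld r5 <- r1: IF@1 ID@2 stall=0 (-) EX@3 MEM@4 WB@5
I1 mul r5 <- r5,r1: IF@2 ID@3 stall=2 (RAW on I0.r5 (WB@5)) EX@6 MEM@7 WB@8
I2 sub r4 <- r3,r1: IF@3 ID@6 stall=0 (-) EX@7 MEM@8 WB@9
I3 add r2 <- r5,r2: IF@6 ID@7 stall=1 (RAW on I1.r5 (WB@8)) EX@9 MEM@10 WB@11
I4 add r4 <- r2,r3: IF@7 ID@9 stall=2 (RAW on I3.r2 (WB@11)) EX@12 MEM@13 WB@14
I5 mul r2 <- r1,r5: IF@9 ID@12 stall=0 (-) EX@13 MEM@14 WB@15
I6 add r1 <- r1,r3: IF@12 ID@13 stall=0 (-) EX@14 MEM@15 WB@16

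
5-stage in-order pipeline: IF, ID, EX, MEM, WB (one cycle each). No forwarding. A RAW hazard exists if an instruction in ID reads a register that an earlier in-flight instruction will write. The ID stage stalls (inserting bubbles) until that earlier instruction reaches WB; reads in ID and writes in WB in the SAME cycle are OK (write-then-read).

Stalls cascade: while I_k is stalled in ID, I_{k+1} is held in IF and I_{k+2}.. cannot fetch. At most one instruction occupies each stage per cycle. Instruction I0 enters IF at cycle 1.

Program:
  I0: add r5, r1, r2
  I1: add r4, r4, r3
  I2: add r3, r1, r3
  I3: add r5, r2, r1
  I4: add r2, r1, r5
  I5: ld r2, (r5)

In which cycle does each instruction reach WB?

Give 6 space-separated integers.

Answer: 5 6 7 8 11 12

Derivation:
I0 add r5 <- r1,r2: IF@1 ID@2 stall=0 (-) EX@3 MEM@4 WB@5
I1 add r4 <- r4,r3: IF@2 ID@3 stall=0 (-) EX@4 MEM@5 WB@6
I2 add r3 <- r1,r3: IF@3 ID@4 stall=0 (-) EX@5 MEM@6 WB@7
I3 add r5 <- r2,r1: IF@4 ID@5 stall=0 (-) EX@6 MEM@7 WB@8
I4 add r2 <- r1,r5: IF@5 ID@6 stall=2 (RAW on I3.r5 (WB@8)) EX@9 MEM@10 WB@11
I5 ld r2 <- r5: IF@6 ID@9 stall=0 (-) EX@10 MEM@11 WB@12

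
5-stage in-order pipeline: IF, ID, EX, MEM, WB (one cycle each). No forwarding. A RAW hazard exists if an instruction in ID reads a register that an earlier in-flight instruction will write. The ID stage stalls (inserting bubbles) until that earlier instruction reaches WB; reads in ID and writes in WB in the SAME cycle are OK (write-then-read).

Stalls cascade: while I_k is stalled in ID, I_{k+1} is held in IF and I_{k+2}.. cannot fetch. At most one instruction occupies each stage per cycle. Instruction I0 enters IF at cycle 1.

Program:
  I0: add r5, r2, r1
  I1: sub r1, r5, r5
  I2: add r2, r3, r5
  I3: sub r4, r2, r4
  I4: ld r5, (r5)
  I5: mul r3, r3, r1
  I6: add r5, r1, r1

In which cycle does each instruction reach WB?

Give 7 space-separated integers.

I0 add r5 <- r2,r1: IF@1 ID@2 stall=0 (-) EX@3 MEM@4 WB@5
I1 sub r1 <- r5,r5: IF@2 ID@3 stall=2 (RAW on I0.r5 (WB@5)) EX@6 MEM@7 WB@8
I2 add r2 <- r3,r5: IF@3 ID@6 stall=0 (-) EX@7 MEM@8 WB@9
I3 sub r4 <- r2,r4: IF@6 ID@7 stall=2 (RAW on I2.r2 (WB@9)) EX@10 MEM@11 WB@12
I4 ld r5 <- r5: IF@7 ID@10 stall=0 (-) EX@11 MEM@12 WB@13
I5 mul r3 <- r3,r1: IF@10 ID@11 stall=0 (-) EX@12 MEM@13 WB@14
I6 add r5 <- r1,r1: IF@11 ID@12 stall=0 (-) EX@13 MEM@14 WB@15

Answer: 5 8 9 12 13 14 15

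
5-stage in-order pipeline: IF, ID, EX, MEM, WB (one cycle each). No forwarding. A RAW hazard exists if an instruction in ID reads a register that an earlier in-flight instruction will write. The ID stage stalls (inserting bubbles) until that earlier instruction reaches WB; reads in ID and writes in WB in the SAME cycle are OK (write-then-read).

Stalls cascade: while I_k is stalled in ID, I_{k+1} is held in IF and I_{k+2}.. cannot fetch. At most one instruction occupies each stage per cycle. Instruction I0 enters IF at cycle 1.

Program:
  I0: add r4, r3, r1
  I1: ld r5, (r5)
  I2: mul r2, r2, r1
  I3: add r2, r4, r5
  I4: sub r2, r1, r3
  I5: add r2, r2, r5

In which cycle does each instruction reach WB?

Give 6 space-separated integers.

Answer: 5 6 7 9 10 13

Derivation:
I0 add r4 <- r3,r1: IF@1 ID@2 stall=0 (-) EX@3 MEM@4 WB@5
I1 ld r5 <- r5: IF@2 ID@3 stall=0 (-) EX@4 MEM@5 WB@6
I2 mul r2 <- r2,r1: IF@3 ID@4 stall=0 (-) EX@5 MEM@6 WB@7
I3 add r2 <- r4,r5: IF@4 ID@5 stall=1 (RAW on I1.r5 (WB@6)) EX@7 MEM@8 WB@9
I4 sub r2 <- r1,r3: IF@5 ID@7 stall=0 (-) EX@8 MEM@9 WB@10
I5 add r2 <- r2,r5: IF@7 ID@8 stall=2 (RAW on I4.r2 (WB@10)) EX@11 MEM@12 WB@13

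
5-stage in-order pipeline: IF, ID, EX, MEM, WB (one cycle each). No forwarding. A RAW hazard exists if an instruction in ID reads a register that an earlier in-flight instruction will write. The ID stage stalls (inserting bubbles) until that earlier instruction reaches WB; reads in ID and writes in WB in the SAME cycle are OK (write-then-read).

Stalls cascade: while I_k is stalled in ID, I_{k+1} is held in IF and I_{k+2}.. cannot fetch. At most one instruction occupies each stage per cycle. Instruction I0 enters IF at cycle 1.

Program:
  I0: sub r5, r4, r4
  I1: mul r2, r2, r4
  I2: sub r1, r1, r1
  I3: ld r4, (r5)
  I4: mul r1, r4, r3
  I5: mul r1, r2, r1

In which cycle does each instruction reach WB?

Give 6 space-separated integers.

Answer: 5 6 7 8 11 14

Derivation:
I0 sub r5 <- r4,r4: IF@1 ID@2 stall=0 (-) EX@3 MEM@4 WB@5
I1 mul r2 <- r2,r4: IF@2 ID@3 stall=0 (-) EX@4 MEM@5 WB@6
I2 sub r1 <- r1,r1: IF@3 ID@4 stall=0 (-) EX@5 MEM@6 WB@7
I3 ld r4 <- r5: IF@4 ID@5 stall=0 (-) EX@6 MEM@7 WB@8
I4 mul r1 <- r4,r3: IF@5 ID@6 stall=2 (RAW on I3.r4 (WB@8)) EX@9 MEM@10 WB@11
I5 mul r1 <- r2,r1: IF@6 ID@9 stall=2 (RAW on I4.r1 (WB@11)) EX@12 MEM@13 WB@14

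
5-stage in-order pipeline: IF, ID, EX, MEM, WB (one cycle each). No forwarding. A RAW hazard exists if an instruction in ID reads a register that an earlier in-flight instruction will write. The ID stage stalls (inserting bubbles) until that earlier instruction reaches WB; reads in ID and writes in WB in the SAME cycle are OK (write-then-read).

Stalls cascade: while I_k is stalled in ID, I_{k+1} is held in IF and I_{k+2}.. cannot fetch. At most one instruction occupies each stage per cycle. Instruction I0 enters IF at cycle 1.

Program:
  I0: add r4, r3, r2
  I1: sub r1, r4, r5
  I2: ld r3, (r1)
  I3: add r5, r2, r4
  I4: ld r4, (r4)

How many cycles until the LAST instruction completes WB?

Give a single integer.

I0 add r4 <- r3,r2: IF@1 ID@2 stall=0 (-) EX@3 MEM@4 WB@5
I1 sub r1 <- r4,r5: IF@2 ID@3 stall=2 (RAW on I0.r4 (WB@5)) EX@6 MEM@7 WB@8
I2 ld r3 <- r1: IF@3 ID@6 stall=2 (RAW on I1.r1 (WB@8)) EX@9 MEM@10 WB@11
I3 add r5 <- r2,r4: IF@6 ID@9 stall=0 (-) EX@10 MEM@11 WB@12
I4 ld r4 <- r4: IF@9 ID@10 stall=0 (-) EX@11 MEM@12 WB@13

Answer: 13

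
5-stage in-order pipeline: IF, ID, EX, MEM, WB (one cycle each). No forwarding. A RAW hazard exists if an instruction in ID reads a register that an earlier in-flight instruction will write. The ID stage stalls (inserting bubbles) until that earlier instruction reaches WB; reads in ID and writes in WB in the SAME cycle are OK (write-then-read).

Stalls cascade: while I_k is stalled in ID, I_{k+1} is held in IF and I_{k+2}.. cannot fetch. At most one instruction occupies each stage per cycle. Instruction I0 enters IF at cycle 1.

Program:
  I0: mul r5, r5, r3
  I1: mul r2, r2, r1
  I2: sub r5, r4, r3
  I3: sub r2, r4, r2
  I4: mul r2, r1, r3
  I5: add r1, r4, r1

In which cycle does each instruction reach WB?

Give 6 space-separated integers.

I0 mul r5 <- r5,r3: IF@1 ID@2 stall=0 (-) EX@3 MEM@4 WB@5
I1 mul r2 <- r2,r1: IF@2 ID@3 stall=0 (-) EX@4 MEM@5 WB@6
I2 sub r5 <- r4,r3: IF@3 ID@4 stall=0 (-) EX@5 MEM@6 WB@7
I3 sub r2 <- r4,r2: IF@4 ID@5 stall=1 (RAW on I1.r2 (WB@6)) EX@7 MEM@8 WB@9
I4 mul r2 <- r1,r3: IF@5 ID@7 stall=0 (-) EX@8 MEM@9 WB@10
I5 add r1 <- r4,r1: IF@7 ID@8 stall=0 (-) EX@9 MEM@10 WB@11

Answer: 5 6 7 9 10 11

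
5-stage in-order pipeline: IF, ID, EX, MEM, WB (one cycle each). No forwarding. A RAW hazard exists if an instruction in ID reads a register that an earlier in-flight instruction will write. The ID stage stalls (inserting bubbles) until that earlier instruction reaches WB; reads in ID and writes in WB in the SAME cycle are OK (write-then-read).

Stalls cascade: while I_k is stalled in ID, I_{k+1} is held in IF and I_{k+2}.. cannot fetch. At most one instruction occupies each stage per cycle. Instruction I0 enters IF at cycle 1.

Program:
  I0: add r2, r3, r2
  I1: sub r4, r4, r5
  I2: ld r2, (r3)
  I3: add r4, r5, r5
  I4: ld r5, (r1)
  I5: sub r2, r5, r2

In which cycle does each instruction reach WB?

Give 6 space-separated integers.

Answer: 5 6 7 8 9 12

Derivation:
I0 add r2 <- r3,r2: IF@1 ID@2 stall=0 (-) EX@3 MEM@4 WB@5
I1 sub r4 <- r4,r5: IF@2 ID@3 stall=0 (-) EX@4 MEM@5 WB@6
I2 ld r2 <- r3: IF@3 ID@4 stall=0 (-) EX@5 MEM@6 WB@7
I3 add r4 <- r5,r5: IF@4 ID@5 stall=0 (-) EX@6 MEM@7 WB@8
I4 ld r5 <- r1: IF@5 ID@6 stall=0 (-) EX@7 MEM@8 WB@9
I5 sub r2 <- r5,r2: IF@6 ID@7 stall=2 (RAW on I4.r5 (WB@9)) EX@10 MEM@11 WB@12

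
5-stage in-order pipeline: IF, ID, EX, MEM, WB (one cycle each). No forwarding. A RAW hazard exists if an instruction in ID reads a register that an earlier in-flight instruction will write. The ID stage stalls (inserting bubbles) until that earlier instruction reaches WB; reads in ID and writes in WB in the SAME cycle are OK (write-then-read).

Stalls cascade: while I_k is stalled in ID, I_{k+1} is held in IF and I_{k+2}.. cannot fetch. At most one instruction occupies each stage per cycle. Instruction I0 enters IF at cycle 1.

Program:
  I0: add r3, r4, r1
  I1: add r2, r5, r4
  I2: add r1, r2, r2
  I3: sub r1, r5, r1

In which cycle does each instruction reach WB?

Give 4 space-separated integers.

I0 add r3 <- r4,r1: IF@1 ID@2 stall=0 (-) EX@3 MEM@4 WB@5
I1 add r2 <- r5,r4: IF@2 ID@3 stall=0 (-) EX@4 MEM@5 WB@6
I2 add r1 <- r2,r2: IF@3 ID@4 stall=2 (RAW on I1.r2 (WB@6)) EX@7 MEM@8 WB@9
I3 sub r1 <- r5,r1: IF@4 ID@7 stall=2 (RAW on I2.r1 (WB@9)) EX@10 MEM@11 WB@12

Answer: 5 6 9 12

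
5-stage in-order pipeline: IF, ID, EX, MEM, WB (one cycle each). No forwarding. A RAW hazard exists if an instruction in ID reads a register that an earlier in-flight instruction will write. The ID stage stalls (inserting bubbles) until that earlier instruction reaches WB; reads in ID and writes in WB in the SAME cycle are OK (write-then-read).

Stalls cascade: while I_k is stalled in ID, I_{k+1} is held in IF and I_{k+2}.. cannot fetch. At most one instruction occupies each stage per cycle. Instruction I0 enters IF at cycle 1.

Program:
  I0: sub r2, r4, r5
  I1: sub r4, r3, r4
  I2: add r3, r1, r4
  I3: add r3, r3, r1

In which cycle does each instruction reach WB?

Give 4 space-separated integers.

Answer: 5 6 9 12

Derivation:
I0 sub r2 <- r4,r5: IF@1 ID@2 stall=0 (-) EX@3 MEM@4 WB@5
I1 sub r4 <- r3,r4: IF@2 ID@3 stall=0 (-) EX@4 MEM@5 WB@6
I2 add r3 <- r1,r4: IF@3 ID@4 stall=2 (RAW on I1.r4 (WB@6)) EX@7 MEM@8 WB@9
I3 add r3 <- r3,r1: IF@4 ID@7 stall=2 (RAW on I2.r3 (WB@9)) EX@10 MEM@11 WB@12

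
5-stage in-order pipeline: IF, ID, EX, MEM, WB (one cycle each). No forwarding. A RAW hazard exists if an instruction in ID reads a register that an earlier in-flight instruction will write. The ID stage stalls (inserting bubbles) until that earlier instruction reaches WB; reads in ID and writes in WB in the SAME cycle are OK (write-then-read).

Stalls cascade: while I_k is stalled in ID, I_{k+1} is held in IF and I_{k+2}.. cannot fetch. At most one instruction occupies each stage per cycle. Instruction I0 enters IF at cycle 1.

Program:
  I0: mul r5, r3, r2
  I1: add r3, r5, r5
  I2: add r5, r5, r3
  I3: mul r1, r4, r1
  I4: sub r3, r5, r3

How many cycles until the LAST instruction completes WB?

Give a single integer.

Answer: 14

Derivation:
I0 mul r5 <- r3,r2: IF@1 ID@2 stall=0 (-) EX@3 MEM@4 WB@5
I1 add r3 <- r5,r5: IF@2 ID@3 stall=2 (RAW on I0.r5 (WB@5)) EX@6 MEM@7 WB@8
I2 add r5 <- r5,r3: IF@3 ID@6 stall=2 (RAW on I1.r3 (WB@8)) EX@9 MEM@10 WB@11
I3 mul r1 <- r4,r1: IF@6 ID@9 stall=0 (-) EX@10 MEM@11 WB@12
I4 sub r3 <- r5,r3: IF@9 ID@10 stall=1 (RAW on I2.r5 (WB@11)) EX@12 MEM@13 WB@14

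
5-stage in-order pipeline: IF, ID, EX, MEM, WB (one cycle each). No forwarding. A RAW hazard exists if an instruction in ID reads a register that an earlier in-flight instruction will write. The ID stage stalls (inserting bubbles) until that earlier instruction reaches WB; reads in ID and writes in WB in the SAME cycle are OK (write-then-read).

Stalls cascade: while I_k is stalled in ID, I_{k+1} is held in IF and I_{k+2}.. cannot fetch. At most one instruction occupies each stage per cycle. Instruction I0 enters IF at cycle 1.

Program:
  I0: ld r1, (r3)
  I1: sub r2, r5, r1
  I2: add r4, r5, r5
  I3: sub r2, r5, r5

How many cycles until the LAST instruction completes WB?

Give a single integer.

I0 ld r1 <- r3: IF@1 ID@2 stall=0 (-) EX@3 MEM@4 WB@5
I1 sub r2 <- r5,r1: IF@2 ID@3 stall=2 (RAW on I0.r1 (WB@5)) EX@6 MEM@7 WB@8
I2 add r4 <- r5,r5: IF@3 ID@6 stall=0 (-) EX@7 MEM@8 WB@9
I3 sub r2 <- r5,r5: IF@6 ID@7 stall=0 (-) EX@8 MEM@9 WB@10

Answer: 10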